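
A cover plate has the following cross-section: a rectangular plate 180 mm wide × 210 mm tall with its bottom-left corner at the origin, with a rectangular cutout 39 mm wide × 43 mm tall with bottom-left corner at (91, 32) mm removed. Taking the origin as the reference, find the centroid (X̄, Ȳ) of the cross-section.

X̄ = 89.05 mm, Ȳ = 107.39 mm

plate: A = 180 × 210 = 37800.00, centroid at (90.00, 105.00).
hole: A = −(39 × 43) = -1677.00, centroid at (110.50, 53.50).
ΣA = 36123.00 mm², ΣAX̄ = 3216691.50 mm³, ΣAȲ = 3879280.50 mm³.
X̄ = 3216691.50/36123.00 = 89.05 mm; Ȳ = 3879280.50/36123.00 = 107.39 mm.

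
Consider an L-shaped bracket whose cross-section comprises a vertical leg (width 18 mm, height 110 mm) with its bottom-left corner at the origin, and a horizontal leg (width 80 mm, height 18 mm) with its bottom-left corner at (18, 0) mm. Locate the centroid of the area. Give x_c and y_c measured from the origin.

vertical leg: A = 18 × 110 = 1980.00, centroid at (9.00, 55.00).
horizontal leg: A = 80 × 18 = 1440.00, centroid at (58.00, 9.00).
ΣA = 3420.00 mm²
ΣAx_c = (1980.00)(9.00) + (1440.00)(58.00) = 101340.00 mm³
ΣAy_c = (1980.00)(55.00) + (1440.00)(9.00) = 121860.00 mm³
x_c = 101340.00 / 3420.00 = 29.63 mm
y_c = 121860.00 / 3420.00 = 35.63 mm

x_c = 29.63 mm, y_c = 35.63 mm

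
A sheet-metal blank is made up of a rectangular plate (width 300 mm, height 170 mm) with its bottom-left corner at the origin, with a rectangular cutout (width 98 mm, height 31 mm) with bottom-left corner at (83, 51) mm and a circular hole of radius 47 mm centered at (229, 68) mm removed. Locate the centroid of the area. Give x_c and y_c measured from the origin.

x_c = 137.97 mm, y_c = 89.25 mm

plate: A = 300 × 170 = 51000.00, centroid at (150.00, 85.00).
hole 1: A = −(98 × 31) = -3038.00, centroid at (132.00, 66.50).
hole 2: A = −π·47² = -6939.78, centroid at (229.00, 68.00).
ΣA = 41022.22 mm², ΣAx_c = 5659774.80 mm³, ΣAy_c = 3661068.08 mm³.
x_c = 5659774.80/41022.22 = 137.97 mm; y_c = 3661068.08/41022.22 = 89.25 mm.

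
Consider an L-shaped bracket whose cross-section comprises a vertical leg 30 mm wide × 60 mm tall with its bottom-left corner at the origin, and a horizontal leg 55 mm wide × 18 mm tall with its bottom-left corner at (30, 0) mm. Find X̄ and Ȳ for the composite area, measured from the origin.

vertical leg: A = 30 × 60 = 1800.00, centroid at (15.00, 30.00).
horizontal leg: A = 55 × 18 = 990.00, centroid at (57.50, 9.00).
ΣA = 2790.00 mm²
ΣAX̄ = (1800.00)(15.00) + (990.00)(57.50) = 83925.00 mm³
ΣAȲ = (1800.00)(30.00) + (990.00)(9.00) = 62910.00 mm³
X̄ = 83925.00 / 2790.00 = 30.08 mm
Ȳ = 62910.00 / 2790.00 = 22.55 mm

X̄ = 30.08 mm, Ȳ = 22.55 mm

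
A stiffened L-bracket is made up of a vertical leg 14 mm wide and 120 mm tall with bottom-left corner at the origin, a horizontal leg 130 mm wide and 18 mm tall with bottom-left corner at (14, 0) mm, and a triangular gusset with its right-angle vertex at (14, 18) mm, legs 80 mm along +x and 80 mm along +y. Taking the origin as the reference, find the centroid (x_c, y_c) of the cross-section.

x_c = 45.26 mm, y_c = 36.67 mm

vertical leg: A = 14 × 120 = 1680.00, centroid at (7.00, 60.00).
horizontal leg: A = 130 × 18 = 2340.00, centroid at (79.00, 9.00).
gusset: A = ½·80·80 = 3200.00, centroid at (40.67, 44.67).
ΣA = 7220.00 mm²
ΣAx_c = (1680.00)(7.00) + (2340.00)(79.00) + (3200.00)(40.67) = 326753.33 mm³
ΣAy_c = (1680.00)(60.00) + (2340.00)(9.00) + (3200.00)(44.67) = 264793.33 mm³
x_c = 326753.33 / 7220.00 = 45.26 mm
y_c = 264793.33 / 7220.00 = 36.67 mm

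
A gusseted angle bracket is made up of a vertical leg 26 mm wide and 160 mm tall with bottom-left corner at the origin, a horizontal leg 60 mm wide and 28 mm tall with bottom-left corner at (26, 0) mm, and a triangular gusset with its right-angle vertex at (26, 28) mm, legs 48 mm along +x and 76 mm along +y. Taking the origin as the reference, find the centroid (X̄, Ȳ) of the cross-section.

X̄ = 29.33 mm, Ȳ = 59.19 mm

Part | A | x̄ᵢ | ȳᵢ | A·x̄ᵢ | A·ȳᵢ
vertical leg | 4160.00 | 13.00 | 80.00 | 54080.00 | 332800.00
horizontal leg | 1680.00 | 56.00 | 14.00 | 94080.00 | 23520.00
gusset | 1824.00 | 42.00 | 53.33 | 76608.00 | 97280.00
Σ | 7664.00 |  |  | 224768.00 | 453600.00
X̄ = 224768.00 / 7664.00 = 29.33 mm
Ȳ = 453600.00 / 7664.00 = 59.19 mm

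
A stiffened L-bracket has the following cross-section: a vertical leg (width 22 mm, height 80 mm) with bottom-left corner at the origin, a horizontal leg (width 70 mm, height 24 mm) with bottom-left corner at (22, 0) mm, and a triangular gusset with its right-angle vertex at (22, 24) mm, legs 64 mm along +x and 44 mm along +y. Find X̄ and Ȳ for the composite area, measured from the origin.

X̄ = 36.33 mm, Ȳ = 29.91 mm

vertical leg: A = 22 × 80 = 1760.00, centroid at (11.00, 40.00).
horizontal leg: A = 70 × 24 = 1680.00, centroid at (57.00, 12.00).
gusset: A = ½·64·44 = 1408.00, centroid at (43.33, 38.67).
ΣA = 4848.00 mm²
ΣAX̄ = (1760.00)(11.00) + (1680.00)(57.00) + (1408.00)(43.33) = 176133.33 mm³
ΣAȲ = (1760.00)(40.00) + (1680.00)(12.00) + (1408.00)(38.67) = 145002.67 mm³
X̄ = 176133.33 / 4848.00 = 36.33 mm
Ȳ = 145002.67 / 4848.00 = 29.91 mm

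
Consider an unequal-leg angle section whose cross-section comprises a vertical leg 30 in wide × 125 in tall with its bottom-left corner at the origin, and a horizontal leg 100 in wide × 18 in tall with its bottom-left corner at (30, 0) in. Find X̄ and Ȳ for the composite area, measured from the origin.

X̄ = 36.08 in, Ȳ = 45.15 in

Part | A | x̄ᵢ | ȳᵢ | A·x̄ᵢ | A·ȳᵢ
vertical leg | 3750.00 | 15.00 | 62.50 | 56250.00 | 234375.00
horizontal leg | 1800.00 | 80.00 | 9.00 | 144000.00 | 16200.00
Σ | 5550.00 |  |  | 200250.00 | 250575.00
X̄ = 200250.00 / 5550.00 = 36.08 in
Ȳ = 250575.00 / 5550.00 = 45.15 in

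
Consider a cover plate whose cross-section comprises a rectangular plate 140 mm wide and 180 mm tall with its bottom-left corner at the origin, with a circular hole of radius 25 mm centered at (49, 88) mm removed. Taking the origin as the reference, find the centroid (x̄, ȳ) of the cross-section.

x̄ = 71.77 mm, ȳ = 90.17 mm

plate: A = 140 × 180 = 25200.00, centroid at (70.00, 90.00).
hole: A = −π·25² = -1963.50, centroid at (49.00, 88.00).
ΣA = 23236.50 mm², ΣAx̄ = 1667788.72 mm³, ΣAȳ = 2095212.40 mm³.
x̄ = 1667788.72/23236.50 = 71.77 mm; ȳ = 2095212.40/23236.50 = 90.17 mm.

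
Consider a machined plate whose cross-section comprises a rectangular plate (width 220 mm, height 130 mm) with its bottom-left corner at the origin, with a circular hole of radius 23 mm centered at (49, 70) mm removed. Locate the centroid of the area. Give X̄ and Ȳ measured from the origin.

plate: A = 220 × 130 = 28600.00, centroid at (110.00, 65.00).
hole: A = −π·23² = -1661.90, centroid at (49.00, 70.00).
ΣA = 26938.10 mm², ΣAX̄ = 3064566.78 mm³, ΣAȲ = 1742666.82 mm³.
X̄ = 3064566.78/26938.10 = 113.76 mm; Ȳ = 1742666.82/26938.10 = 64.69 mm.

X̄ = 113.76 mm, Ȳ = 64.69 mm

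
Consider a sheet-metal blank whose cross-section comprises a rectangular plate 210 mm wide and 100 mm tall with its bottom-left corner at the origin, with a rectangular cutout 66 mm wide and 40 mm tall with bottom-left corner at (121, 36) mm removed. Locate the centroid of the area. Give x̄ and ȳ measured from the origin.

plate: A = 210 × 100 = 21000.00, centroid at (105.00, 50.00).
hole: A = −(66 × 40) = -2640.00, centroid at (154.00, 56.00).
ΣA = 18360.00 mm²
ΣAx̄ = (21000.00)(105.00) + (-2640.00)(154.00) = 1798440.00 mm³
ΣAȳ = (21000.00)(50.00) + (-2640.00)(56.00) = 902160.00 mm³
x̄ = 1798440.00 / 18360.00 = 97.95 mm
ȳ = 902160.00 / 18360.00 = 49.14 mm

x̄ = 97.95 mm, ȳ = 49.14 mm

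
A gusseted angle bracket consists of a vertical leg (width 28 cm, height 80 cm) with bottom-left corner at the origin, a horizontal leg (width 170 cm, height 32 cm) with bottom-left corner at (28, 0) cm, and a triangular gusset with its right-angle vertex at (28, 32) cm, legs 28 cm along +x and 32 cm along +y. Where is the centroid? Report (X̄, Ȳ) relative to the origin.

vertical leg: A = 28 × 80 = 2240.00, centroid at (14.00, 40.00).
horizontal leg: A = 170 × 32 = 5440.00, centroid at (113.00, 16.00).
gusset: A = ½·28·32 = 448.00, centroid at (37.33, 42.67).
ΣA = 8128.00 cm², ΣAX̄ = 662805.33 cm³, ΣAȲ = 195754.67 cm³.
X̄ = 662805.33/8128.00 = 81.55 cm; Ȳ = 195754.67/8128.00 = 24.08 cm.

X̄ = 81.55 cm, Ȳ = 24.08 cm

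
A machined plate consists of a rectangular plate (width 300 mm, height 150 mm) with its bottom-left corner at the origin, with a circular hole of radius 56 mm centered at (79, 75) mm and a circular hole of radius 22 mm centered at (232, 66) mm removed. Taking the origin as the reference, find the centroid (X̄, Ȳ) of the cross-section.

plate: A = 300 × 150 = 45000.00, centroid at (150.00, 75.00).
hole 1: A = −π·56² = -9852.03, centroid at (79.00, 75.00).
hole 2: A = −π·22² = -1520.53, centroid at (232.00, 66.00).
ΣA = 33627.43 mm²
ΣAX̄ = (45000.00)(150.00) + (-9852.03)(79.00) + (-1520.53)(232.00) = 5618926.11 mm³
ΣAȲ = (45000.00)(75.00) + (-9852.03)(75.00) + (-1520.53)(66.00) = 2535742.37 mm³
X̄ = 5618926.11 / 33627.43 = 167.09 mm
Ȳ = 2535742.37 / 33627.43 = 75.41 mm

X̄ = 167.09 mm, Ȳ = 75.41 mm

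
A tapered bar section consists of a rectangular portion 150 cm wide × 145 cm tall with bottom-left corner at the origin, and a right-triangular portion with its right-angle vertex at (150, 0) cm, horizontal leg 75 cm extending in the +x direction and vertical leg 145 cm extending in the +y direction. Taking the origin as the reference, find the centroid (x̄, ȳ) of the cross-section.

x̄ = 95.00 cm, ȳ = 67.67 cm

rectangular portion: A = 150 × 145 = 21750.00, centroid at (75.00, 72.50).
triangular portion: A = ½·75·145 = 5437.50, centroid at (175.00, 48.33).
ΣA = 27187.50 cm²
ΣAx̄ = (21750.00)(75.00) + (5437.50)(175.00) = 2582812.50 cm³
ΣAȳ = (21750.00)(72.50) + (5437.50)(48.33) = 1839687.50 cm³
x̄ = 2582812.50 / 27187.50 = 95.00 cm
ȳ = 1839687.50 / 27187.50 = 67.67 cm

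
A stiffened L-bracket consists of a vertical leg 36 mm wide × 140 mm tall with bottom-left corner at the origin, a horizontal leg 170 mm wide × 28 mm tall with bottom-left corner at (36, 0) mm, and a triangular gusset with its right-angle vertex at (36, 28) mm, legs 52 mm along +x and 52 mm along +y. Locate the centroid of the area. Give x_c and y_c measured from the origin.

x_c = 66.25 mm, y_c = 43.11 mm

vertical leg: A = 36 × 140 = 5040.00, centroid at (18.00, 70.00).
horizontal leg: A = 170 × 28 = 4760.00, centroid at (121.00, 14.00).
gusset: A = ½·52·52 = 1352.00, centroid at (53.33, 45.33).
ΣA = 11152.00 mm², ΣAx_c = 738786.67 mm³, ΣAy_c = 480730.67 mm³.
x_c = 738786.67/11152.00 = 66.25 mm; y_c = 480730.67/11152.00 = 43.11 mm.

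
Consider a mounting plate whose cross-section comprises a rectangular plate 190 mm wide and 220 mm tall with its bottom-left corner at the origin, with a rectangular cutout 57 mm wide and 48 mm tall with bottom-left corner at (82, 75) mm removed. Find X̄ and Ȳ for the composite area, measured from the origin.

X̄ = 93.91 mm, Ȳ = 110.77 mm

plate: A = 190 × 220 = 41800.00, centroid at (95.00, 110.00).
hole: A = −(57 × 48) = -2736.00, centroid at (110.50, 99.00).
ΣA = 39064.00 mm²
ΣAX̄ = (41800.00)(95.00) + (-2736.00)(110.50) = 3668672.00 mm³
ΣAȲ = (41800.00)(110.00) + (-2736.00)(99.00) = 4327136.00 mm³
X̄ = 3668672.00 / 39064.00 = 93.91 mm
Ȳ = 4327136.00 / 39064.00 = 110.77 mm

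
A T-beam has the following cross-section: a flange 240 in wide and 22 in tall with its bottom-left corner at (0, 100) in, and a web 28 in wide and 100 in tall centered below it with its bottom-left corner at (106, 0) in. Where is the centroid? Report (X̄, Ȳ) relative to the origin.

X̄ = 120.00 in, Ȳ = 89.86 in

Part | A | x̄ᵢ | ȳᵢ | A·x̄ᵢ | A·ȳᵢ
web | 2800.00 | 120.00 | 50.00 | 336000.00 | 140000.00
flange | 5280.00 | 120.00 | 111.00 | 633600.00 | 586080.00
Σ | 8080.00 |  |  | 969600.00 | 726080.00
X̄ = 969600.00 / 8080.00 = 120.00 in
Ȳ = 726080.00 / 8080.00 = 89.86 in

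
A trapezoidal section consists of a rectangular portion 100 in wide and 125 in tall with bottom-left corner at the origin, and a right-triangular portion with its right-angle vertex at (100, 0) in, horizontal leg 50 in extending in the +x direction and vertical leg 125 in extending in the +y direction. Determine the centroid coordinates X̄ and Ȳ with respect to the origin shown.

rectangular portion: A = 100 × 125 = 12500.00, centroid at (50.00, 62.50).
triangular portion: A = ½·50·125 = 3125.00, centroid at (116.67, 41.67).
ΣA = 15625.00 in², ΣAX̄ = 989583.33 in³, ΣAȲ = 911458.33 in³.
X̄ = 989583.33/15625.00 = 63.33 in; Ȳ = 911458.33/15625.00 = 58.33 in.

X̄ = 63.33 in, Ȳ = 58.33 in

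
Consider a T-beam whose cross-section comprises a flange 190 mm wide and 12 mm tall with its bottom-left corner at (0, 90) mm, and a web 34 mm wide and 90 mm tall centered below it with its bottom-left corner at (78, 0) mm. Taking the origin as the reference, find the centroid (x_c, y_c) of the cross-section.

x_c = 95.00 mm, y_c = 66.78 mm

web: A = 34 × 90 = 3060.00, centroid at (95.00, 45.00).
flange: A = 190 × 12 = 2280.00, centroid at (95.00, 96.00).
ΣA = 5340.00 mm², ΣAx_c = 507300.00 mm³, ΣAy_c = 356580.00 mm³.
x_c = 507300.00/5340.00 = 95.00 mm; y_c = 356580.00/5340.00 = 66.78 mm.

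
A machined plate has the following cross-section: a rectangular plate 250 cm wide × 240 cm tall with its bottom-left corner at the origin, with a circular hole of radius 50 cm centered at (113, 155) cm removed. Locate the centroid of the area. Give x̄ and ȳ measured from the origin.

Part | A | x̄ᵢ | ȳᵢ | A·x̄ᵢ | A·ȳᵢ
plate | 60000.00 | 125.00 | 120.00 | 7500000.00 | 7200000.00
hole | -7853.98 | 113.00 | 155.00 | -887499.92 | -1217367.15
Σ | 52146.02 |  |  | 6612500.08 | 5982632.85
x̄ = 6612500.08 / 52146.02 = 126.81 cm
ȳ = 5982632.85 / 52146.02 = 114.73 cm

x̄ = 126.81 cm, ȳ = 114.73 cm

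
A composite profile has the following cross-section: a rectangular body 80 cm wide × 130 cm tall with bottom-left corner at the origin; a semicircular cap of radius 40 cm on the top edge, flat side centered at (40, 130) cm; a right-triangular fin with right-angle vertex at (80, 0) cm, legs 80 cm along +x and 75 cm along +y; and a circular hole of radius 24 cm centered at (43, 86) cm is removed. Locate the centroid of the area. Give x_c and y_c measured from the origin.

rectangular body: A = 80 × 130 = 10400.00, centroid at (40.00, 65.00).
semicircular top: A = ½π·40² = 2513.27, centroid at (40.00, 146.98).
triangular fin: A = ½·80·75 = 3000.00, centroid at (106.67, 25.00).
hole: A = −π·24² = -1809.56, centroid at (43.00, 86.00).
ΣA = 14103.72 cm², ΣAx_c = 758720.00 cm³, ΣAy_c = 964770.37 cm³.
x_c = 758720.00/14103.72 = 53.80 cm; y_c = 964770.37/14103.72 = 68.41 cm.

x_c = 53.80 cm, y_c = 68.41 cm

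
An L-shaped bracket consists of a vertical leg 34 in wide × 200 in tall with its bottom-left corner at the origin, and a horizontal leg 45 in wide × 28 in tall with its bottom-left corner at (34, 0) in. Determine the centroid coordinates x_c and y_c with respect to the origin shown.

x_c = 23.17 in, y_c = 86.56 in

vertical leg: A = 34 × 200 = 6800.00, centroid at (17.00, 100.00).
horizontal leg: A = 45 × 28 = 1260.00, centroid at (56.50, 14.00).
ΣA = 8060.00 in², ΣAx_c = 186790.00 in³, ΣAy_c = 697640.00 in³.
x_c = 186790.00/8060.00 = 23.17 in; y_c = 697640.00/8060.00 = 86.56 in.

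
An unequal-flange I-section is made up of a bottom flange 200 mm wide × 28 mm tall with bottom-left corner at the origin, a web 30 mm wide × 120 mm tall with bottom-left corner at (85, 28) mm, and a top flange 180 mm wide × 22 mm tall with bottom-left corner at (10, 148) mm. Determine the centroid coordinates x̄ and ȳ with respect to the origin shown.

bottom flange: A = 200 × 28 = 5600.00, centroid at (100.00, 14.00).
web: A = 30 × 120 = 3600.00, centroid at (100.00, 88.00).
top flange: A = 180 × 22 = 3960.00, centroid at (100.00, 159.00).
ΣA = 13160.00 mm², ΣAx̄ = 1316000.00 mm³, ΣAȳ = 1024840.00 mm³.
x̄ = 1316000.00/13160.00 = 100.00 mm; ȳ = 1024840.00/13160.00 = 77.88 mm.

x̄ = 100.00 mm, ȳ = 77.88 mm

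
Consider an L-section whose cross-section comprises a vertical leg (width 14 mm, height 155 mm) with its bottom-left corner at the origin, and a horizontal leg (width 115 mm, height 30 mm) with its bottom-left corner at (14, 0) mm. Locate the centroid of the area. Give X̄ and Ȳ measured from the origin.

vertical leg: A = 14 × 155 = 2170.00, centroid at (7.00, 77.50).
horizontal leg: A = 115 × 30 = 3450.00, centroid at (71.50, 15.00).
ΣA = 5620.00 mm²
ΣAX̄ = (2170.00)(7.00) + (3450.00)(71.50) = 261865.00 mm³
ΣAȲ = (2170.00)(77.50) + (3450.00)(15.00) = 219925.00 mm³
X̄ = 261865.00 / 5620.00 = 46.60 mm
Ȳ = 219925.00 / 5620.00 = 39.13 mm

X̄ = 46.60 mm, Ȳ = 39.13 mm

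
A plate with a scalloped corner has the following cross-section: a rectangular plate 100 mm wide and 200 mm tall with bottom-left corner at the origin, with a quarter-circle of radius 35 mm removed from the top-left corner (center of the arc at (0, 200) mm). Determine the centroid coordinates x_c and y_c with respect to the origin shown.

Part | A | x̄ᵢ | ȳᵢ | A·x̄ᵢ | A·ȳᵢ
plate | 20000.00 | 50.00 | 100.00 | 1000000.00 | 2000000.00
removed quarter-circle | -962.11 | 14.85 | 185.15 | -14291.67 | -178130.88
Σ | 19037.89 |  |  | 985708.33 | 1821869.12
x_c = 985708.33 / 19037.89 = 51.78 mm
y_c = 1821869.12 / 19037.89 = 95.70 mm

x_c = 51.78 mm, y_c = 95.70 mm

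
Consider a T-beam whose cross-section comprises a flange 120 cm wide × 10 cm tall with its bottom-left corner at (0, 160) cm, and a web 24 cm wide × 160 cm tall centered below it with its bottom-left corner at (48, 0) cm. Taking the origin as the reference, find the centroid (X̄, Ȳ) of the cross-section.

web: A = 24 × 160 = 3840.00, centroid at (60.00, 80.00).
flange: A = 120 × 10 = 1200.00, centroid at (60.00, 165.00).
ΣA = 5040.00 cm², ΣAX̄ = 302400.00 cm³, ΣAȲ = 505200.00 cm³.
X̄ = 302400.00/5040.00 = 60.00 cm; Ȳ = 505200.00/5040.00 = 100.24 cm.

X̄ = 60.00 cm, Ȳ = 100.24 cm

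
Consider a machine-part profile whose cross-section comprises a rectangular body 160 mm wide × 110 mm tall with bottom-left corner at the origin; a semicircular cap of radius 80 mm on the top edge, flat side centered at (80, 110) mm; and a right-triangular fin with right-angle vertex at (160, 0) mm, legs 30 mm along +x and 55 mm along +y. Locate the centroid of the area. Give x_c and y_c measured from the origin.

x_c = 82.61 mm, y_c = 85.34 mm

Part | A | x̄ᵢ | ȳᵢ | A·x̄ᵢ | A·ȳᵢ
rectangular body | 17600.00 | 80.00 | 55.00 | 1408000.00 | 968000.00
semicircular top | 10053.10 | 80.00 | 143.95 | 804247.72 | 1447173.95
triangular fin | 825.00 | 170.00 | 18.33 | 140250.00 | 15125.00
Σ | 28478.10 |  |  | 2352497.72 | 2430298.95
x_c = 2352497.72 / 28478.10 = 82.61 mm
y_c = 2430298.95 / 28478.10 = 85.34 mm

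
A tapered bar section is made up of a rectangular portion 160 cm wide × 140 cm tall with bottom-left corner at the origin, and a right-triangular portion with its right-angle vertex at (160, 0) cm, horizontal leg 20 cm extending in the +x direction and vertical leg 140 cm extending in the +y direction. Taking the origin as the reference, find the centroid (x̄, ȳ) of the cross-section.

rectangular portion: A = 160 × 140 = 22400.00, centroid at (80.00, 70.00).
triangular portion: A = ½·20·140 = 1400.00, centroid at (166.67, 46.67).
ΣA = 23800.00 cm², ΣAx̄ = 2025333.33 cm³, ΣAȳ = 1633333.33 cm³.
x̄ = 2025333.33/23800.00 = 85.10 cm; ȳ = 1633333.33/23800.00 = 68.63 cm.

x̄ = 85.10 cm, ȳ = 68.63 cm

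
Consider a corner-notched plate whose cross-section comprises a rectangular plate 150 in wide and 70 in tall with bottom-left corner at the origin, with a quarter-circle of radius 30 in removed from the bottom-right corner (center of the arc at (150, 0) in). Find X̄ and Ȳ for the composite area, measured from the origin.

plate: A = 150 × 70 = 10500.00, centroid at (75.00, 35.00).
removed quarter-circle: A = −¼π·30² = -706.86, centroid at (137.27, 12.73).
ΣA = 9793.14 in², ΣAX̄ = 690471.25 in³, ΣAȲ = 358500.00 in³.
X̄ = 690471.25/9793.14 = 70.51 in; Ȳ = 358500.00/9793.14 = 36.61 in.

X̄ = 70.51 in, Ȳ = 36.61 in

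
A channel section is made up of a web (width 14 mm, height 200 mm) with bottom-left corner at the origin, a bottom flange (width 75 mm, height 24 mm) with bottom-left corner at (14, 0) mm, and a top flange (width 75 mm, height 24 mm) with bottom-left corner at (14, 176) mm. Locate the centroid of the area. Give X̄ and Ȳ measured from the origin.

X̄ = 32.03 mm, Ȳ = 100.00 mm

web: A = 14 × 200 = 2800.00, centroid at (7.00, 100.00).
bottom flange: A = 75 × 24 = 1800.00, centroid at (51.50, 12.00).
top flange: A = 75 × 24 = 1800.00, centroid at (51.50, 188.00).
ΣA = 6400.00 mm²
ΣAX̄ = (2800.00)(7.00) + (1800.00)(51.50) + (1800.00)(51.50) = 205000.00 mm³
ΣAȲ = (2800.00)(100.00) + (1800.00)(12.00) + (1800.00)(188.00) = 640000.00 mm³
X̄ = 205000.00 / 6400.00 = 32.03 mm
Ȳ = 640000.00 / 6400.00 = 100.00 mm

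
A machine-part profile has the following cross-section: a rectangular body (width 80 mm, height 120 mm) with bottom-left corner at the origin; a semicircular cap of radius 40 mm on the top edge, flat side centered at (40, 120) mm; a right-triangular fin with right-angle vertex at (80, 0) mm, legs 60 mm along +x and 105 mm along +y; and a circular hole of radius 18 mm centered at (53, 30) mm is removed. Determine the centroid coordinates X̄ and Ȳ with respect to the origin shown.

rectangular body: A = 80 × 120 = 9600.00, centroid at (40.00, 60.00).
semicircular top: A = ½π·40² = 2513.27, centroid at (40.00, 136.98).
triangular fin: A = ½·60·105 = 3150.00, centroid at (100.00, 35.00).
hole: A = −π·18² = -1017.88, centroid at (53.00, 30.00).
ΣA = 14245.40 mm², ΣAX̄ = 745583.54 mm³, ΣAȲ = 999973.28 mm³.
X̄ = 745583.54/14245.40 = 52.34 mm; Ȳ = 999973.28/14245.40 = 70.20 mm.

X̄ = 52.34 mm, Ȳ = 70.20 mm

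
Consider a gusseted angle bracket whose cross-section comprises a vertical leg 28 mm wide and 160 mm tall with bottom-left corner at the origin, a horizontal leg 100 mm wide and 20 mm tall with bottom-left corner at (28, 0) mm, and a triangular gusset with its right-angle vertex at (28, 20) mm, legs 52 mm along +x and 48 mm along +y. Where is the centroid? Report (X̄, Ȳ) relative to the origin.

X̄ = 35.62 mm, Ȳ = 54.78 mm

vertical leg: A = 28 × 160 = 4480.00, centroid at (14.00, 80.00).
horizontal leg: A = 100 × 20 = 2000.00, centroid at (78.00, 10.00).
gusset: A = ½·52·48 = 1248.00, centroid at (45.33, 36.00).
ΣA = 7728.00 mm²
ΣAX̄ = (4480.00)(14.00) + (2000.00)(78.00) + (1248.00)(45.33) = 275296.00 mm³
ΣAȲ = (4480.00)(80.00) + (2000.00)(10.00) + (1248.00)(36.00) = 423328.00 mm³
X̄ = 275296.00 / 7728.00 = 35.62 mm
Ȳ = 423328.00 / 7728.00 = 54.78 mm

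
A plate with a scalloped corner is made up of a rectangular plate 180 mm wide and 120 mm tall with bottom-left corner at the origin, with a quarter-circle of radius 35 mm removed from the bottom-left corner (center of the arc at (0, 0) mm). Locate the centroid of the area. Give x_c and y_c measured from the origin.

x_c = 93.50 mm, y_c = 62.10 mm

plate: A = 180 × 120 = 21600.00, centroid at (90.00, 60.00).
removed quarter-circle: A = −¼π·35² = -962.11, centroid at (14.85, 14.85).
ΣA = 20637.89 mm²
ΣAx_c = (21600.00)(90.00) + (-962.11)(14.85) = 1929708.33 mm³
ΣAy_c = (21600.00)(60.00) + (-962.11)(14.85) = 1281708.33 mm³
x_c = 1929708.33 / 20637.89 = 93.50 mm
y_c = 1281708.33 / 20637.89 = 62.10 mm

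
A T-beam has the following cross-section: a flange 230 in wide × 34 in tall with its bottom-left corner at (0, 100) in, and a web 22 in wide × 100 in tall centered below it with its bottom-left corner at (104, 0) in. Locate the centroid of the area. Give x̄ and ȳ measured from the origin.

Part | A | x̄ᵢ | ȳᵢ | A·x̄ᵢ | A·ȳᵢ
web | 2200.00 | 115.00 | 50.00 | 253000.00 | 110000.00
flange | 7820.00 | 115.00 | 117.00 | 899300.00 | 914940.00
Σ | 10020.00 |  |  | 1152300.00 | 1024940.00
x̄ = 1152300.00 / 10020.00 = 115.00 in
ȳ = 1024940.00 / 10020.00 = 102.29 in

x̄ = 115.00 in, ȳ = 102.29 in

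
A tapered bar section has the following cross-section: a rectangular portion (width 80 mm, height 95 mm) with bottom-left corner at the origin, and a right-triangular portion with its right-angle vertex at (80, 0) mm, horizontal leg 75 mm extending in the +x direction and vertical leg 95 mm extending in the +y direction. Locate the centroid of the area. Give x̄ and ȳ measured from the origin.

rectangular portion: A = 80 × 95 = 7600.00, centroid at (40.00, 47.50).
triangular portion: A = ½·75·95 = 3562.50, centroid at (105.00, 31.67).
ΣA = 11162.50 mm², ΣAx̄ = 678062.50 mm³, ΣAȳ = 473812.50 mm³.
x̄ = 678062.50/11162.50 = 60.74 mm; ȳ = 473812.50/11162.50 = 42.45 mm.

x̄ = 60.74 mm, ȳ = 42.45 mm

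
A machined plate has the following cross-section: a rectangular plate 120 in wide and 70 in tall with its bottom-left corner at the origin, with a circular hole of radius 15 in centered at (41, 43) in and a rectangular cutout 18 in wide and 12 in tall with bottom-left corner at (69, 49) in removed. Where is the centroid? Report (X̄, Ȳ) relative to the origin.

X̄ = 61.28 in, Ȳ = 33.67 in

Part | A | x̄ᵢ | ȳᵢ | A·x̄ᵢ | A·ȳᵢ
plate | 8400.00 | 60.00 | 35.00 | 504000.00 | 294000.00
hole 1 | -706.86 | 41.00 | 43.00 | -28981.19 | -30394.91
hole 2 | -216.00 | 78.00 | 55.00 | -16848.00 | -11880.00
Σ | 7477.14 |  |  | 458170.81 | 251725.09
X̄ = 458170.81 / 7477.14 = 61.28 in
Ȳ = 251725.09 / 7477.14 = 33.67 in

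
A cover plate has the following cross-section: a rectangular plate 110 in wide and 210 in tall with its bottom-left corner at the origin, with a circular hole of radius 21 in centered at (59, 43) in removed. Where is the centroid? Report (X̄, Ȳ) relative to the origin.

plate: A = 110 × 210 = 23100.00, centroid at (55.00, 105.00).
hole: A = −π·21² = -1385.44, centroid at (59.00, 43.00).
ΣA = 21714.56 in²
ΣAX̄ = (23100.00)(55.00) + (-1385.44)(59.00) = 1188758.90 in³
ΣAȲ = (23100.00)(105.00) + (-1385.44)(43.00) = 2365925.98 in³
X̄ = 1188758.90 / 21714.56 = 54.74 in
Ȳ = 2365925.98 / 21714.56 = 108.96 in

X̄ = 54.74 in, Ȳ = 108.96 in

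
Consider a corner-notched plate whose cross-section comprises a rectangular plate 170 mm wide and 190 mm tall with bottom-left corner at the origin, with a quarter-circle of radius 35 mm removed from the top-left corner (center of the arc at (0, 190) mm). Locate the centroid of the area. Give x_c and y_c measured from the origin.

plate: A = 170 × 190 = 32300.00, centroid at (85.00, 95.00).
removed quarter-circle: A = −¼π·35² = -962.11, centroid at (14.85, 175.15).
ΣA = 31337.89 mm², ΣAx_c = 2731208.33 mm³, ΣAy_c = 2899990.24 mm³.
x_c = 2731208.33/31337.89 = 87.15 mm; y_c = 2899990.24/31337.89 = 92.54 mm.

x_c = 87.15 mm, y_c = 92.54 mm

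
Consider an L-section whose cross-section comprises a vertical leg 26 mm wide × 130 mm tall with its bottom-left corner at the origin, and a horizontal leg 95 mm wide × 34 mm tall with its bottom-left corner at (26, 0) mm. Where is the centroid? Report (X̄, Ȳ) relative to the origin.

Part | A | x̄ᵢ | ȳᵢ | A·x̄ᵢ | A·ȳᵢ
vertical leg | 3380.00 | 13.00 | 65.00 | 43940.00 | 219700.00
horizontal leg | 3230.00 | 73.50 | 17.00 | 237405.00 | 54910.00
Σ | 6610.00 |  |  | 281345.00 | 274610.00
X̄ = 281345.00 / 6610.00 = 42.56 mm
Ȳ = 274610.00 / 6610.00 = 41.54 mm

X̄ = 42.56 mm, Ȳ = 41.54 mm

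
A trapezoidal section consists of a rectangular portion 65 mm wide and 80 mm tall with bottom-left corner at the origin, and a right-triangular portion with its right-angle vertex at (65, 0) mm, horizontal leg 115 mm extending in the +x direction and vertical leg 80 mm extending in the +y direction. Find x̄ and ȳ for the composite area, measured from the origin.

rectangular portion: A = 65 × 80 = 5200.00, centroid at (32.50, 40.00).
triangular portion: A = ½·115·80 = 4600.00, centroid at (103.33, 26.67).
ΣA = 9800.00 mm²
ΣAx̄ = (5200.00)(32.50) + (4600.00)(103.33) = 644333.33 mm³
ΣAȳ = (5200.00)(40.00) + (4600.00)(26.67) = 330666.67 mm³
x̄ = 644333.33 / 9800.00 = 65.75 mm
ȳ = 330666.67 / 9800.00 = 33.74 mm

x̄ = 65.75 mm, ȳ = 33.74 mm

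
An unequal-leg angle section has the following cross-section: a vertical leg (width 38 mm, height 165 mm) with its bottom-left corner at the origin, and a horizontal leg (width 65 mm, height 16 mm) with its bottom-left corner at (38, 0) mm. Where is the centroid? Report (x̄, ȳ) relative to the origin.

x̄ = 26.33 mm, ȳ = 71.90 mm

Part | A | x̄ᵢ | ȳᵢ | A·x̄ᵢ | A·ȳᵢ
vertical leg | 6270.00 | 19.00 | 82.50 | 119130.00 | 517275.00
horizontal leg | 1040.00 | 70.50 | 8.00 | 73320.00 | 8320.00
Σ | 7310.00 |  |  | 192450.00 | 525595.00
x̄ = 192450.00 / 7310.00 = 26.33 mm
ȳ = 525595.00 / 7310.00 = 71.90 mm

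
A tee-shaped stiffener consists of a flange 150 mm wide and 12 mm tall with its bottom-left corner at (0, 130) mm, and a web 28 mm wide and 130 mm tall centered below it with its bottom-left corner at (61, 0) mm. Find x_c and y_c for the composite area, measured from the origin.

web: A = 28 × 130 = 3640.00, centroid at (75.00, 65.00).
flange: A = 150 × 12 = 1800.00, centroid at (75.00, 136.00).
ΣA = 5440.00 mm²
ΣAx_c = (3640.00)(75.00) + (1800.00)(75.00) = 408000.00 mm³
ΣAy_c = (3640.00)(65.00) + (1800.00)(136.00) = 481400.00 mm³
x_c = 408000.00 / 5440.00 = 75.00 mm
y_c = 481400.00 / 5440.00 = 88.49 mm

x_c = 75.00 mm, y_c = 88.49 mm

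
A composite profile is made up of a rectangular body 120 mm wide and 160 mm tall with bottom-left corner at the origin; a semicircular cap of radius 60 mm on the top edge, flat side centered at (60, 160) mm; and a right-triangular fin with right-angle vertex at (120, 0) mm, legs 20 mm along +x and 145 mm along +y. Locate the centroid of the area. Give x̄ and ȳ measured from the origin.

x̄ = 63.67 mm, ȳ = 100.93 mm

rectangular body: A = 120 × 160 = 19200.00, centroid at (60.00, 80.00).
semicircular top: A = ½π·60² = 5654.87, centroid at (60.00, 185.46).
triangular fin: A = ½·20·145 = 1450.00, centroid at (126.67, 48.33).
ΣA = 26304.87 mm², ΣAx̄ = 1674958.67 mm³, ΣAȳ = 2654862.02 mm³.
x̄ = 1674958.67/26304.87 = 63.67 mm; ȳ = 2654862.02/26304.87 = 100.93 mm.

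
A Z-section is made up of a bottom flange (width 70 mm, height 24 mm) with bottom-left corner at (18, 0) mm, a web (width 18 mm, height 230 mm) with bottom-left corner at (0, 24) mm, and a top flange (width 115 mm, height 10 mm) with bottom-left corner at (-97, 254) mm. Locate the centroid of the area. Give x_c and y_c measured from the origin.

x_c = 11.60 mm, y_c = 128.19 mm

bottom flange: A = 70 × 24 = 1680.00, centroid at (53.00, 12.00).
web: A = 18 × 230 = 4140.00, centroid at (9.00, 139.00).
top flange: A = 115 × 10 = 1150.00, centroid at (-39.50, 259.00).
ΣA = 6970.00 mm²
ΣAx_c = (1680.00)(53.00) + (4140.00)(9.00) + (1150.00)(-39.50) = 80875.00 mm³
ΣAy_c = (1680.00)(12.00) + (4140.00)(139.00) + (1150.00)(259.00) = 893470.00 mm³
x_c = 80875.00 / 6970.00 = 11.60 mm
y_c = 893470.00 / 6970.00 = 128.19 mm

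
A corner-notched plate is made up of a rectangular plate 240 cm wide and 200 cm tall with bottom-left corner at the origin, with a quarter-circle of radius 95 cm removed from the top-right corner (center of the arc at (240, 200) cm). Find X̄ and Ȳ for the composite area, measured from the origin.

X̄ = 106.19 cm, Ȳ = 89.66 cm

plate: A = 240 × 200 = 48000.00, centroid at (120.00, 100.00).
removed quarter-circle: A = −¼π·95² = -7088.22, centroid at (199.68, 159.68).
ΣA = 40911.78 cm², ΣAX̄ = 4344619.24 cm³, ΣAȲ = 3668147.98 cm³.
X̄ = 4344619.24/40911.78 = 106.19 cm; Ȳ = 3668147.98/40911.78 = 89.66 cm.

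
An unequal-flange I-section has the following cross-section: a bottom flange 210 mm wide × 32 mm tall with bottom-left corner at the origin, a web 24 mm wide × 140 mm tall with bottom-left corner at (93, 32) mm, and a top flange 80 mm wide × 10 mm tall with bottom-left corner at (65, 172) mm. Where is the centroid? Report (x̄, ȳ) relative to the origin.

x̄ = 105.00 mm, ȳ = 54.40 mm

Part | A | x̄ᵢ | ȳᵢ | A·x̄ᵢ | A·ȳᵢ
bottom flange | 6720.00 | 105.00 | 16.00 | 705600.00 | 107520.00
web | 3360.00 | 105.00 | 102.00 | 352800.00 | 342720.00
top flange | 800.00 | 105.00 | 177.00 | 84000.00 | 141600.00
Σ | 10880.00 |  |  | 1142400.00 | 591840.00
x̄ = 1142400.00 / 10880.00 = 105.00 mm
ȳ = 591840.00 / 10880.00 = 54.40 mm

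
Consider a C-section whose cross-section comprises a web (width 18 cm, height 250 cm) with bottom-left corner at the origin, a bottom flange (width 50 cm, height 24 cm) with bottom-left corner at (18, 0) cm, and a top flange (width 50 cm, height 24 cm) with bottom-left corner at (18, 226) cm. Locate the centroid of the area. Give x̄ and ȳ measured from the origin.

web: A = 18 × 250 = 4500.00, centroid at (9.00, 125.00).
bottom flange: A = 50 × 24 = 1200.00, centroid at (43.00, 12.00).
top flange: A = 50 × 24 = 1200.00, centroid at (43.00, 238.00).
ΣA = 6900.00 cm²
ΣAx̄ = (4500.00)(9.00) + (1200.00)(43.00) + (1200.00)(43.00) = 143700.00 cm³
ΣAȳ = (4500.00)(125.00) + (1200.00)(12.00) + (1200.00)(238.00) = 862500.00 cm³
x̄ = 143700.00 / 6900.00 = 20.83 cm
ȳ = 862500.00 / 6900.00 = 125.00 cm

x̄ = 20.83 cm, ȳ = 125.00 cm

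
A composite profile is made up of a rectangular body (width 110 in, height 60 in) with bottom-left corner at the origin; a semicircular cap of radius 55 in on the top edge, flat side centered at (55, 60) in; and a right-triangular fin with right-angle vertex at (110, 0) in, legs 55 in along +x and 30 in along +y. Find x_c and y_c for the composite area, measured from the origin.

rectangular body: A = 110 × 60 = 6600.00, centroid at (55.00, 30.00).
semicircular top: A = ½π·55² = 4751.66, centroid at (55.00, 83.34).
triangular fin: A = ½·55·30 = 825.00, centroid at (128.33, 10.00).
ΣA = 12176.66 in², ΣAx_c = 730216.24 in³, ΣAy_c = 602266.20 in³.
x_c = 730216.24/12176.66 = 59.97 in; y_c = 602266.20/12176.66 = 49.46 in.

x_c = 59.97 in, y_c = 49.46 in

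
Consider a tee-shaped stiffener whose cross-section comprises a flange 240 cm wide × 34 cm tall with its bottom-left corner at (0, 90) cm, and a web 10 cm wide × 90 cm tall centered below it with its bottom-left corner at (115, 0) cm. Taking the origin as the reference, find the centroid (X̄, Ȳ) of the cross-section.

X̄ = 120.00 cm, Ȳ = 100.84 cm

web: A = 10 × 90 = 900.00, centroid at (120.00, 45.00).
flange: A = 240 × 34 = 8160.00, centroid at (120.00, 107.00).
ΣA = 9060.00 cm², ΣAX̄ = 1087200.00 cm³, ΣAȲ = 913620.00 cm³.
X̄ = 1087200.00/9060.00 = 120.00 cm; Ȳ = 913620.00/9060.00 = 100.84 cm.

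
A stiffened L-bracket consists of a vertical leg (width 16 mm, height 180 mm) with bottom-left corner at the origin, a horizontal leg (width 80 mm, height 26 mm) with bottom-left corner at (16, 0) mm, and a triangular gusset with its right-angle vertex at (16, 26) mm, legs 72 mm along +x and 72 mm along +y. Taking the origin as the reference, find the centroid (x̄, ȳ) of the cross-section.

vertical leg: A = 16 × 180 = 2880.00, centroid at (8.00, 90.00).
horizontal leg: A = 80 × 26 = 2080.00, centroid at (56.00, 13.00).
gusset: A = ½·72·72 = 2592.00, centroid at (40.00, 50.00).
ΣA = 7552.00 mm²
ΣAx̄ = (2880.00)(8.00) + (2080.00)(56.00) + (2592.00)(40.00) = 243200.00 mm³
ΣAȳ = (2880.00)(90.00) + (2080.00)(13.00) + (2592.00)(50.00) = 415840.00 mm³
x̄ = 243200.00 / 7552.00 = 32.20 mm
ȳ = 415840.00 / 7552.00 = 55.06 mm

x̄ = 32.20 mm, ȳ = 55.06 mm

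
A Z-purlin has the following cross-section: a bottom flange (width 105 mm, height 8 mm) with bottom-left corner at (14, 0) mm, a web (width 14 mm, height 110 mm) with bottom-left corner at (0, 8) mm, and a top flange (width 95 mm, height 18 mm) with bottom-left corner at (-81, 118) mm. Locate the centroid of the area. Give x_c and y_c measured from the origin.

Part | A | x̄ᵢ | ȳᵢ | A·x̄ᵢ | A·ȳᵢ
bottom flange | 840.00 | 66.50 | 4.00 | 55860.00 | 3360.00
web | 1540.00 | 7.00 | 63.00 | 10780.00 | 97020.00
top flange | 1710.00 | -33.50 | 127.00 | -57285.00 | 217170.00
Σ | 4090.00 |  |  | 9355.00 | 317550.00
x_c = 9355.00 / 4090.00 = 2.29 mm
y_c = 317550.00 / 4090.00 = 77.64 mm

x_c = 2.29 mm, y_c = 77.64 mm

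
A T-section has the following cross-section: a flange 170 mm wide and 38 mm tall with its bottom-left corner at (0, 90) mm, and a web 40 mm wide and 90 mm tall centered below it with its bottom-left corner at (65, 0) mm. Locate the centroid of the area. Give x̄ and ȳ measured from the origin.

x̄ = 85.00 mm, ȳ = 86.10 mm

web: A = 40 × 90 = 3600.00, centroid at (85.00, 45.00).
flange: A = 170 × 38 = 6460.00, centroid at (85.00, 109.00).
ΣA = 10060.00 mm²
ΣAx̄ = (3600.00)(85.00) + (6460.00)(85.00) = 855100.00 mm³
ΣAȳ = (3600.00)(45.00) + (6460.00)(109.00) = 866140.00 mm³
x̄ = 855100.00 / 10060.00 = 85.00 mm
ȳ = 866140.00 / 10060.00 = 86.10 mm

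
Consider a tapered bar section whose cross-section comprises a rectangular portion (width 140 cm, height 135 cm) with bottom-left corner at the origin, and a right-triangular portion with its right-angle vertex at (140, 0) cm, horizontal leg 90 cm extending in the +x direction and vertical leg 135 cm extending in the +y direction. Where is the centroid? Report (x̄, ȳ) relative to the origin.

x̄ = 94.32 cm, ȳ = 62.03 cm

rectangular portion: A = 140 × 135 = 18900.00, centroid at (70.00, 67.50).
triangular portion: A = ½·90·135 = 6075.00, centroid at (170.00, 45.00).
ΣA = 24975.00 cm², ΣAx̄ = 2355750.00 cm³, ΣAȳ = 1549125.00 cm³.
x̄ = 2355750.00/24975.00 = 94.32 cm; ȳ = 1549125.00/24975.00 = 62.03 cm.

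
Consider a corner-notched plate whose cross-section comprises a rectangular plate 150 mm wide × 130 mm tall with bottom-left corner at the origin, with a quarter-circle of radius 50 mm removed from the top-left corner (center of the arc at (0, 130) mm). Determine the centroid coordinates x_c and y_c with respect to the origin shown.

x_c = 81.02 mm, y_c = 60.10 mm

Part | A | x̄ᵢ | ȳᵢ | A·x̄ᵢ | A·ȳᵢ
plate | 19500.00 | 75.00 | 65.00 | 1462500.00 | 1267500.00
removed quarter-circle | -1963.50 | 21.22 | 108.78 | -41666.67 | -213587.74
Σ | 17536.50 |  |  | 1420833.33 | 1053912.26
x_c = 1420833.33 / 17536.50 = 81.02 mm
y_c = 1053912.26 / 17536.50 = 60.10 mm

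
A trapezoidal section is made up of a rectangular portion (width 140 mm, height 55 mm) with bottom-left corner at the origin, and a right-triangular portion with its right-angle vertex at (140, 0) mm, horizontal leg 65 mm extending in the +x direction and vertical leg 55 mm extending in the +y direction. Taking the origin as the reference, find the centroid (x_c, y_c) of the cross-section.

x_c = 87.27 mm, y_c = 25.77 mm

rectangular portion: A = 140 × 55 = 7700.00, centroid at (70.00, 27.50).
triangular portion: A = ½·65·55 = 1787.50, centroid at (161.67, 18.33).
ΣA = 9487.50 mm², ΣAx_c = 827979.17 mm³, ΣAy_c = 244520.83 mm³.
x_c = 827979.17/9487.50 = 87.27 mm; y_c = 244520.83/9487.50 = 25.77 mm.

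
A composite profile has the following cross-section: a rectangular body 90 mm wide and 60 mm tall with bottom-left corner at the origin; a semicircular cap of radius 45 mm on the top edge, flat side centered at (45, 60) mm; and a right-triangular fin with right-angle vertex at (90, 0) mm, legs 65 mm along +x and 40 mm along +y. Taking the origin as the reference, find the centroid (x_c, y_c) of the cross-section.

x_c = 53.77 mm, y_c = 43.61 mm

rectangular body: A = 90 × 60 = 5400.00, centroid at (45.00, 30.00).
semicircular top: A = ½π·45² = 3180.86, centroid at (45.00, 79.10).
triangular fin: A = ½·65·40 = 1300.00, centroid at (111.67, 13.33).
ΣA = 9880.86 mm², ΣAx_c = 531305.48 mm³, ΣAy_c = 430935.09 mm³.
x_c = 531305.48/9880.86 = 53.77 mm; y_c = 430935.09/9880.86 = 43.61 mm.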